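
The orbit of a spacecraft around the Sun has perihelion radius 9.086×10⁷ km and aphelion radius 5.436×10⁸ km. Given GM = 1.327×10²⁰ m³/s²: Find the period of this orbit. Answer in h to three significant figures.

T ≈ 27100 h

Semi-major axis a = (r_p + r_a)/2 = (9.0860×10⁷ + 5.4360×10⁸)/2 = 3.1723×10⁸ km = 3.172×10¹¹ m.
By Kepler's third law T = 2π√(a³/μ) = 2π × 1.551×10⁷ = 9.746×10⁷ s.
= 27070 h.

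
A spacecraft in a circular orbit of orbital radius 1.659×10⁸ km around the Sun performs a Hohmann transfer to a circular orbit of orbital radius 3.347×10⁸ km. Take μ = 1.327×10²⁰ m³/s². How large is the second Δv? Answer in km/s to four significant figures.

Δv ≈ 3.701 km/s

r₁ = 1.659×10⁸ km = 1.659×10¹¹ m.
r₂ = 3.347×10⁸ km = 3.347×10¹¹ m.
Transfer ellipse a_t = (r₁ + r₂)/2 = 2.503×10¹¹ m.
At r₁: circular v_c1 = √(μ/r₁) = 28280 m/s; transfer-perihelion v_p = √[μ(2/r₁ − 1/a_t)] = 32700 m/s.
At r₂: circular v_c2 = √(μ/r₂) = 19910 m/s; transfer-aphelion v_a = √[μ(2/r₂ − 1/a_t)] = 16210 m/s.
Δv₂ = v_c2 − v_a = 3701 m/s.
= 3.701 km/s.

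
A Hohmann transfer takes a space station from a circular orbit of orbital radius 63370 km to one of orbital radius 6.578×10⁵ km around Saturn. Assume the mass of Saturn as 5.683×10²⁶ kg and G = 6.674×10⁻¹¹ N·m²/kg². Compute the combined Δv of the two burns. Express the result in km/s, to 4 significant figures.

Δv_total ≈ 12.99 km/s

μ = GM = 6.674×10⁻¹¹ × 5.683×10²⁶ = 3.793×10¹⁶ m³/s².
r₁ = 63370 km = 6.337×10⁷ m.
r₂ = 6.578×10⁵ km = 6.578×10⁸ m.
Transfer ellipse a_t = (r₁ + r₂)/2 = 3.606×10⁸ m.
At r₁: circular v_c1 = √(μ/r₁) = 24460 m/s; transfer-perikrone v_p = √[μ(2/r₁ − 1/a_t)] = 33040 m/s.
Δv₁ = v_p − v_c1 = 8579 m/s.
At r₂: circular v_c2 = √(μ/r₂) = 7593 m/s; transfer-apokrone v_a = √[μ(2/r₂ − 1/a_t)] = 3183 m/s.
Δv₂ = v_c2 − v_a = 4410 m/s.
Total Δv = Δv₁ + Δv₂ = 12990 m/s = 12.99 km/s.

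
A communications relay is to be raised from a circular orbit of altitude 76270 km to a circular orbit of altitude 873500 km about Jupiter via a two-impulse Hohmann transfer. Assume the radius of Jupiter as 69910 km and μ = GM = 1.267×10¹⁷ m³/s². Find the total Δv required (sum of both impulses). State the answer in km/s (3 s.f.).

Δv_total ≈ 14.9 km/s

r₁ = 69910 + 76270 = 146180 km = 1.4618×10⁸ m.
r₂ = 69910 + 873500 = 943410 km = 9.4341×10⁸ m.
Transfer ellipse a_t = (r₁ + r₂)/2 = 5.448×10⁸ m.
At r₁: circular v_c1 = √(μ/r₁) = 29440 m/s; transfer-perijove v_p = √[μ(2/r₁ − 1/a_t)] = 38740 m/s.
Δv₁ = v_p − v_c1 = 9301 m/s.
At r₂: circular v_c2 = √(μ/r₂) = 11590 m/s; transfer-apojove v_a = √[μ(2/r₂ − 1/a_t)] = 6003 m/s.
Δv₂ = v_c2 − v_a = 5586 m/s.
Total Δv = Δv₁ + Δv₂ = 14890 m/s = 14.89 km/s.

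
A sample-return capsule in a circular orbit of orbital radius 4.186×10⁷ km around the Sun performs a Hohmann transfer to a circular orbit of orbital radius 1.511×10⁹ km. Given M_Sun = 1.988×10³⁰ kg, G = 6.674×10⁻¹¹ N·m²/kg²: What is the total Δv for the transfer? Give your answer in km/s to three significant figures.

Δv_total ≈ 29.4 km/s

μ = GM = 6.674×10⁻¹¹ × 1.988×10³⁰ = 1.327×10²⁰ m³/s².
r₁ = 4.186×10⁷ km = 4.186×10¹⁰ m.
r₂ = 1.511×10⁹ km = 1.511×10¹² m.
Transfer ellipse a_t = (r₁ + r₂)/2 = 7.764×10¹¹ m.
At r₁: circular v_c1 = √(μ/r₁) = 56300 m/s; transfer-perihelion v_p = √[μ(2/r₁ − 1/a_t)] = 78540 m/s.
Δv₁ = v_p − v_c1 = 22240 m/s.
At r₂: circular v_c2 = √(μ/r₂) = 9371 m/s; transfer-aphelion v_a = √[μ(2/r₂ − 1/a_t)] = 2176 m/s.
Δv₂ = v_c2 − v_a = 7195 m/s.
Total Δv = Δv₁ + Δv₂ = 29430 m/s = 29.43 km/s.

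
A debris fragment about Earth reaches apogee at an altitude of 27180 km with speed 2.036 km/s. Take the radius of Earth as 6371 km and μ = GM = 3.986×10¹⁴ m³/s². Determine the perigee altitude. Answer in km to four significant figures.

r_a = 6371 + 27180 = 33551 km = 3.355×10⁷ m.
Specific energy ε = v²/2 − μ/r = -9.808×10⁶ J/kg, so a = −μ/(2ε) = 2.032×10⁷ m.
The apsides satisfy r_p + r_a = 2a, so the perigee radius is 2a − r_a = 7.090×10⁶ m = 7090.2 km.
Perigee altitude = 7090.2 − 6371 = 719.23 km.

perigee altitude ≈ 719.2 km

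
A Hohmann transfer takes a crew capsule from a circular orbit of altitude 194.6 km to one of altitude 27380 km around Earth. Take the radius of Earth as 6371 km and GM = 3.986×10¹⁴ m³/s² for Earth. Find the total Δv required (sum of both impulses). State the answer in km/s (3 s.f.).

r₁ = 6371 + 194.6 = 6565.6 km = 6.5656×10⁶ m.
r₂ = 6371 + 27380 = 33751 km = 3.3751×10⁷ m.
Transfer ellipse a_t = (r₁ + r₂)/2 = 2.016×10⁷ m.
At r₁: circular v_c1 = √(μ/r₁) = 7792 m/s; transfer-perigee v_p = √[μ(2/r₁ − 1/a_t)] = 10080 m/s.
Δv₁ = v_p − v_c1 = 2290 m/s.
At r₂: circular v_c2 = √(μ/r₂) = 3437 m/s; transfer-apogee v_a = √[μ(2/r₂ − 1/a_t)] = 1961 m/s.
Δv₂ = v_c2 − v_a = 1475 m/s.
Total Δv = Δv₁ + Δv₂ = 3766 m/s = 3.766 km/s.

Δv_total ≈ 3.77 km/s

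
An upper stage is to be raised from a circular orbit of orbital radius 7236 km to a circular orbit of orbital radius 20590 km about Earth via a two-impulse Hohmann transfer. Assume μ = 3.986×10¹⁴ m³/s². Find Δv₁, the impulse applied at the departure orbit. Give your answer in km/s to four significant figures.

Δv ≈ 1.607 km/s

r₁ = 7236 km = 7.236×10⁶ m.
r₂ = 20590 km = 2.059×10⁷ m.
Transfer ellipse a_t = (r₁ + r₂)/2 = 1.391×10⁷ m.
At r₁: circular v_c1 = √(μ/r₁) = 7422 m/s; transfer-perigee v_p = √[μ(2/r₁ − 1/a_t)] = 9029 m/s.
Δv₁ = v_p − v_c1 = 1607 m/s.
= 1.607 km/s.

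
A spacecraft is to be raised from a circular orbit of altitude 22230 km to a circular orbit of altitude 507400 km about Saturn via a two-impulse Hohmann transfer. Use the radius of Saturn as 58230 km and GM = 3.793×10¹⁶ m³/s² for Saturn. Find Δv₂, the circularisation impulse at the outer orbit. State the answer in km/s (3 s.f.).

Δv ≈ 4.10 km/s

r₁ = 58230 + 22230 = 80460 km = 8.0460×10⁷ m.
r₂ = 58230 + 507400 = 565630 km = 5.6563×10⁸ m.
Transfer ellipse a_t = (r₁ + r₂)/2 = 3.230×10⁸ m.
At r₁: circular v_c1 = √(μ/r₁) = 21710 m/s; transfer-perikrone v_p = √[μ(2/r₁ − 1/a_t)] = 28730 m/s.
At r₂: circular v_c2 = √(μ/r₂) = 8189 m/s; transfer-apokrone v_a = √[μ(2/r₂ − 1/a_t)] = 4087 m/s.
Δv₂ = v_c2 − v_a = 4102 m/s.
= 4.102 km/s.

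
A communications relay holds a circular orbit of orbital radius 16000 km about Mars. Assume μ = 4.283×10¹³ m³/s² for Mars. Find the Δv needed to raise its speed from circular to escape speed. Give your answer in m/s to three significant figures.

Δv ≈ 678 m/s

r = 16000 km = 1.600×10⁷ m.
Circular speed v_c = √(μ/r) = 1636 m/s.
Escape speed v_esc = √(2μ/r) = √2 × v_c = 2314 m/s.
Δv = v_esc − v_c = 677.7 m/s.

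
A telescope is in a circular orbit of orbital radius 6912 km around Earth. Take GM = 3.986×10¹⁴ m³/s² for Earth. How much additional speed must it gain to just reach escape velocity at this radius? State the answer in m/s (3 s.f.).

r = 6912 km = 6.912×10⁶ m.
Circular speed v_c = √(μ/r) = 7594 m/s.
Escape speed v_esc = √(2μ/r) = √2 × v_c = 10740 m/s.
Δv = v_esc − v_c = 3146 m/s.

Δv ≈ 3150 m/s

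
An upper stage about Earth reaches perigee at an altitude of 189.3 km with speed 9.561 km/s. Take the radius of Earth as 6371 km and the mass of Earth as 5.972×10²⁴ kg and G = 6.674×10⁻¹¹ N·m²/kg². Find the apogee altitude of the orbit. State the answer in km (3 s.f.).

apogee altitude ≈ 13600 km

μ = GM = 6.674×10⁻¹¹ × 5.972×10²⁴ = 3.986×10¹⁴ m³/s².
r_p = 6371 + 189.3 = 6560.3 km = 6.560×10⁶ m.
Specific energy ε = v²/2 − μ/r = -1.505×10⁷ J/kg, so a = −μ/(2ε) = 1.324×10⁷ m.
The apsides satisfy r_p + r_a = 2a, so the apogee radius is 2a − r_p = 1.993×10⁷ m = 19925 km.
Apogee altitude = 19925 − 6371 = 13554 km.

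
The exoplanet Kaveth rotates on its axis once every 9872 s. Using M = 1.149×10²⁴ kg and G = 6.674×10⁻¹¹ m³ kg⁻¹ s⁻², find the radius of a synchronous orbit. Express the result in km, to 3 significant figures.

r_sync ≈ 5740 km

μ = GM = 6.674×10⁻¹¹ × 1.149×10²⁴ = 7.668×10¹³ m³/s².
A synchronous orbit has period T, so by Kepler's third law a = (μT²/4π²)^(1/3).
μT²/4π² = 7.668×10¹³ × (9.872×10³)² / 39.48 = 1.893×10²⁰ m³.
a = 5.742×10⁶ m = 5741.9 km.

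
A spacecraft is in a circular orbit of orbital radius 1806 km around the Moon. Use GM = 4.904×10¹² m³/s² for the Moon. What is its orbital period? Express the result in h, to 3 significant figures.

T ≈ 1.91 h

r = 1806 km = 1.806×10⁶ m.
Kepler's third law: T = 2π√(r³/μ) = 2π√((1.806×10⁶)³ / 4.904×10¹²).
r³/μ = 1.201×10⁶ s², so T = 2π × 1.096×10³ = 6.886×10³ s.
Converting: 6.886×10³ s ÷ 3600 = 1.913 h.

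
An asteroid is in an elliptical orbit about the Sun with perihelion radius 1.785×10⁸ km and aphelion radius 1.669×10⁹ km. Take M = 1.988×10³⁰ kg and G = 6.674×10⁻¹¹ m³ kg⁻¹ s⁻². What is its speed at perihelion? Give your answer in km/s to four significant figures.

v ≈ 36.65 km/s

μ = GM = 6.674×10⁻¹¹ × 1.988×10³⁰ = 1.327×10²⁰ m³/s².
Semi-major axis a = (r_p + r_a)/2 = 9.2375×10⁸ km = 9.238×10¹¹ m.
Vis-viva: v² = μ(2/r − 1/a) = 1.327×10²⁰ × (1.120×10⁻¹¹ − 1.083×10⁻¹²) = 1.343×10⁹ m²/s².
v = 36650 m/s = 36.65 km/s.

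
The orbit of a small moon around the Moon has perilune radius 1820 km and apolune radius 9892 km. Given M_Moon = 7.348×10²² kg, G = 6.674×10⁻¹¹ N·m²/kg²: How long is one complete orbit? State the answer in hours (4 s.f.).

T ≈ 11.17 hours

μ = GM = 6.674×10⁻¹¹ × 7.348×10²² = 4.904×10¹² m³/s².
Semi-major axis a = (r_p + r_a)/2 = (1820.0 + 9892.0)/2 = 5856.0 km = 5.856×10⁶ m.
By Kepler's third law T = 2π√(a³/μ) = 2π × 6.399×10³ = 4.021×10⁴ s.
= 11.17 hours.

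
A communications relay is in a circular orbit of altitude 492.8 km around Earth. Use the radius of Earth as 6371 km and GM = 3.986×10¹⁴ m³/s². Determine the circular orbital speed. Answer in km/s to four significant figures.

r = 6371 + 492.8 = 6863.8 km = 6.8638×10⁶ m.
For a circular orbit v = √(μ/r) = √(3.986×10¹⁴ / 6.864×10⁶) = √(5.807×10⁷) = 7621 m/s.
That is 7.621 km/s.

v ≈ 7.621 km/s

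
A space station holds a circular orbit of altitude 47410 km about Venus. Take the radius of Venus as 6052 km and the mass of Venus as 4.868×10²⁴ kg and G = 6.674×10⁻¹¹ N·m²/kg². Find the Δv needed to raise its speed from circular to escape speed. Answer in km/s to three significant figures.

μ = GM = 6.674×10⁻¹¹ × 4.868×10²⁴ = 3.249×10¹⁴ m³/s².
r = 6052 + 47410 = 53462 km = 5.3462×10⁷ m.
Circular speed v_c = √(μ/r) = 2465 m/s.
Escape speed v_esc = √(2μ/r) = √2 × v_c = 3486 m/s.
Δv = v_esc − v_c = 1021 m/s = 1.021 km/s.

Δv ≈ 1.02 km/s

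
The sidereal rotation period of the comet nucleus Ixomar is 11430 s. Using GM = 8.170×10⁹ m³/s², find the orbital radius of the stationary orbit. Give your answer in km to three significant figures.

r_sync ≈ 300 km

A synchronous orbit has period T, so by Kepler's third law a = (μT²/4π²)^(1/3).
μT²/4π² = 8.170×10⁹ × (1.143×10⁴)² / 39.48 = 2.704×10¹⁶ m³.
a = 3.001×10⁵ m = 300.14 km.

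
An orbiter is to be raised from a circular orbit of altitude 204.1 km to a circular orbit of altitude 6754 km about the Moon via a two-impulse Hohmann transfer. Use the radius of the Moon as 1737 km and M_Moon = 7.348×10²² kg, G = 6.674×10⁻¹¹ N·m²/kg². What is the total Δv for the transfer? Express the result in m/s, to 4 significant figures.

Δv_total ≈ 734.9 m/s

μ = GM = 6.674×10⁻¹¹ × 7.348×10²² = 4.904×10¹² m³/s².
r₁ = 1737 + 204.1 = 1941.1 km = 1.9411×10⁶ m.
r₂ = 1737 + 6754 = 8491.0 km = 8.4910×10⁶ m.
Transfer ellipse a_t = (r₁ + r₂)/2 = 5.216×10⁶ m.
At r₁: circular v_c1 = √(μ/r₁) = 1589 m/s; transfer-perilune v_p = √[μ(2/r₁ − 1/a_t)] = 2028 m/s.
Δv₁ = v_p − v_c1 = 438.5 m/s.
At r₂: circular v_c2 = √(μ/r₂) = 760.0 m/s; transfer-apolune v_a = √[μ(2/r₂ − 1/a_t)] = 463.6 m/s.
Δv₂ = v_c2 − v_a = 296.4 m/s.
Total Δv = Δv₁ + Δv₂ = 734.9 m/s.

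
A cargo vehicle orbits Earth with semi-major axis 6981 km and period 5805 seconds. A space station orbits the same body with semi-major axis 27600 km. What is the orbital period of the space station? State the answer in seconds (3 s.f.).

Kepler's third law: T² ∝ a³, so T₂ = T₁ (a₂/a₁)^(3/2).
a₂/a₁ = 3.954, (a₂/a₁)^(3/2) = 7.861.
T₂ = 5805 × 7.861 = 45630 seconds.

T₂ ≈ 45600 seconds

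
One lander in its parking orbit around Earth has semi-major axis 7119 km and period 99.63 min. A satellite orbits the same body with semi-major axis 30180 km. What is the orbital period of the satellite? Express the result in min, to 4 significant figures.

Kepler's third law: T² ∝ a³, so T₂ = T₁ (a₂/a₁)^(3/2).
a₂/a₁ = 4.239, (a₂/a₁)^(3/2) = 8.729.
T₂ = 99.63 × 8.729 = 869.6 min.

T₂ ≈ 869.6 min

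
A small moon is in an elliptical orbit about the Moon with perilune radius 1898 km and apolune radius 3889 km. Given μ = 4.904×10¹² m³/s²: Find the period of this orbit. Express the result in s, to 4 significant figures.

Semi-major axis a = (r_p + r_a)/2 = (1898.0 + 3889.0)/2 = 2893.5 km = 2.894×10⁶ m.
By Kepler's third law T = 2π√(a³/μ) = 2π × 2.223×10³ = 1.396×10⁴ s.

T ≈ 13960 s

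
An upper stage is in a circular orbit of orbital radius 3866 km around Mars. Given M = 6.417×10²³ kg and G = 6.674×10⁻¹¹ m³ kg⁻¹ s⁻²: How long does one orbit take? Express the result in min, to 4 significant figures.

μ = GM = 6.674×10⁻¹¹ × 6.417×10²³ = 4.283×10¹³ m³/s².
r = 3866 km = 3.866×10⁶ m.
Kepler's third law: T = 2π√(r³/μ) = 2π√((3.866×10⁶)³ / 4.283×10¹³).
r³/μ = 1.349×10⁶ s², so T = 2π × 1.162×10³ = 7.298×10³ s.
Converting: 7.298×10³ s ÷ 60.00 = 121.6 min.

T ≈ 121.6 min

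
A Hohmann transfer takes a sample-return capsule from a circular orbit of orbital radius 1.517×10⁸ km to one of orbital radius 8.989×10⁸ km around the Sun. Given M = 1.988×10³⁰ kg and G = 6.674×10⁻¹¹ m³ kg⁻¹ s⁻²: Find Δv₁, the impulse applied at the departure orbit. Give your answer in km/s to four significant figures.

μ = GM = 6.674×10⁻¹¹ × 1.988×10³⁰ = 1.327×10²⁰ m³/s².
r₁ = 1.517×10⁸ km = 1.517×10¹¹ m.
r₂ = 8.989×10⁸ km = 8.989×10¹¹ m.
Transfer ellipse a_t = (r₁ + r₂)/2 = 5.253×10¹¹ m.
At r₁: circular v_c1 = √(μ/r₁) = 29570 m/s; transfer-perihelion v_p = √[μ(2/r₁ − 1/a_t)] = 38690 m/s.
Δv₁ = v_p − v_c1 = 9113 m/s.
= 9.113 km/s.

Δv ≈ 9.113 km/s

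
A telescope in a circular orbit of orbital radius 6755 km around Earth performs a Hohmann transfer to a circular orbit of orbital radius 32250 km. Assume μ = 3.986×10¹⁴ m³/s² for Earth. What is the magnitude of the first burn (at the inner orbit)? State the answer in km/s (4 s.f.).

r₁ = 6755 km = 6.755×10⁶ m.
r₂ = 32250 km = 3.225×10⁷ m.
Transfer ellipse a_t = (r₁ + r₂)/2 = 1.950×10⁷ m.
At r₁: circular v_c1 = √(μ/r₁) = 7682 m/s; transfer-perigee v_p = √[μ(2/r₁ − 1/a_t)] = 9878 m/s.
Δv₁ = v_p − v_c1 = 2196 m/s.
= 2.196 km/s.

Δv ≈ 2.196 km/s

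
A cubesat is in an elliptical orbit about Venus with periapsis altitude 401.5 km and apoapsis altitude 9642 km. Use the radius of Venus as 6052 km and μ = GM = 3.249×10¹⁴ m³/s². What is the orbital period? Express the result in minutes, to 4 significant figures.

T ≈ 214.1 minutes

r_p = 6052 + 401.5 = 6453.5 km = 6.4535×10⁶ m.
r_a = 6052 + 9642 = 15694 km = 1.5694×10⁷ m.
Semi-major axis a = (r_p + r_a)/2 = (6453.5 + 15694)/2 = 11074 km = 1.107×10⁷ m.
By Kepler's third law T = 2π√(a³/μ) = 2π × 2.044×10³ = 1.285×10⁴ s.
= 214.1 minutes.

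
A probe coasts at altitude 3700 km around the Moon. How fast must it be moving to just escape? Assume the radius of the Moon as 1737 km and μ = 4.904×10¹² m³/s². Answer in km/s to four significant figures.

r = 1737 + 3700 = 5437.0 km = 5.4370×10⁶ m.
Escape speed v_esc = √(2μ/r) = √(2 × 4.904×10¹² / 5.437×10⁶) = √(1.804×10⁶) = 1343 m/s.
= 1.343 km/s.

v_esc ≈ 1.343 km/s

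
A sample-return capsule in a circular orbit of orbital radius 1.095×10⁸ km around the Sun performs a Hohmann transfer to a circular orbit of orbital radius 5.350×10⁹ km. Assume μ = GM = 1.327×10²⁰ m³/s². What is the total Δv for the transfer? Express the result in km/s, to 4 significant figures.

Δv_total ≈ 17.91 km/s

r₁ = 1.095×10⁸ km = 1.095×10¹¹ m.
r₂ = 5.350×10⁹ km = 5.350×10¹² m.
Transfer ellipse a_t = (r₁ + r₂)/2 = 2.730×10¹² m.
At r₁: circular v_c1 = √(μ/r₁) = 34810 m/s; transfer-perihelion v_p = √[μ(2/r₁ − 1/a_t)] = 48740 m/s.
Δv₁ = v_p − v_c1 = 13920 m/s.
At r₂: circular v_c2 = √(μ/r₂) = 4980 m/s; transfer-aphelion v_a = √[μ(2/r₂ − 1/a_t)] = 997.5 m/s.
Δv₂ = v_c2 − v_a = 3983 m/s.
Total Δv = Δv₁ + Δv₂ = 17910 m/s = 17.91 km/s.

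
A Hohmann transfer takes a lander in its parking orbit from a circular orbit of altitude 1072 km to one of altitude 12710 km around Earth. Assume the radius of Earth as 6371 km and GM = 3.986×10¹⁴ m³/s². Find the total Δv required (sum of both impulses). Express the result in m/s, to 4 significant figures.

Δv_total ≈ 2606 m/s

r₁ = 6371 + 1072 = 7443.0 km = 7.4430×10⁶ m.
r₂ = 6371 + 12710 = 19081 km = 1.9081×10⁷ m.
Transfer ellipse a_t = (r₁ + r₂)/2 = 1.326×10⁷ m.
At r₁: circular v_c1 = √(μ/r₁) = 7318 m/s; transfer-perigee v_p = √[μ(2/r₁ − 1/a_t)] = 8778 m/s.
Δv₁ = v_p − v_c1 = 1460 m/s.
At r₂: circular v_c2 = √(μ/r₂) = 4571 m/s; transfer-apogee v_a = √[μ(2/r₂ − 1/a_t)] = 3424 m/s.
Δv₂ = v_c2 − v_a = 1147 m/s.
Total Δv = Δv₁ + Δv₂ = 2606 m/s.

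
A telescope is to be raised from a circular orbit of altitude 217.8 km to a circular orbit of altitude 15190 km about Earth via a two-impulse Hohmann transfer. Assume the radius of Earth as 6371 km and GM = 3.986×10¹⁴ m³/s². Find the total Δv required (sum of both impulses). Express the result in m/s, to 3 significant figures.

Δv_total ≈ 3210 m/s

r₁ = 6371 + 217.8 = 6588.8 km = 6.5888×10⁶ m.
r₂ = 6371 + 15190 = 21561 km = 2.1561×10⁷ m.
Transfer ellipse a_t = (r₁ + r₂)/2 = 1.407×10⁷ m.
At r₁: circular v_c1 = √(μ/r₁) = 7778 m/s; transfer-perigee v_p = √[μ(2/r₁ − 1/a_t)] = 9627 m/s.
Δv₁ = v_p − v_c1 = 1849 m/s.
At r₂: circular v_c2 = √(μ/r₂) = 4300 m/s; transfer-apogee v_a = √[μ(2/r₂ − 1/a_t)] = 2942 m/s.
Δv₂ = v_c2 − v_a = 1358 m/s.
Total Δv = Δv₁ + Δv₂ = 3207 m/s.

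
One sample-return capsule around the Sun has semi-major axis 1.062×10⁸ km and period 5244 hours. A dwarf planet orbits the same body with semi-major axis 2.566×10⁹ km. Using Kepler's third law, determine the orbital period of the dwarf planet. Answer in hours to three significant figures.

Kepler's third law: T² ∝ a³, so T₂ = T₁ (a₂/a₁)^(3/2).
a₂/a₁ = 24.16, (a₂/a₁)^(3/2) = 118.8.
T₂ = 5244 × 118.8 = 6.228×10⁵ hours.

T₂ ≈ 6.23×10⁵ hours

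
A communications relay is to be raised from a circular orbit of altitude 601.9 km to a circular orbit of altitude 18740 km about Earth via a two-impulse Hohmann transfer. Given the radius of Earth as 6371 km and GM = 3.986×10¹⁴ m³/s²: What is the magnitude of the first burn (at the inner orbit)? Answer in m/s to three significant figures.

Δv ≈ 1900 m/s

r₁ = 6371 + 601.9 = 6972.9 km = 6.9729×10⁶ m.
r₂ = 6371 + 18740 = 25111 km = 2.5111×10⁷ m.
Transfer ellipse a_t = (r₁ + r₂)/2 = 1.604×10⁷ m.
At r₁: circular v_c1 = √(μ/r₁) = 7561 m/s; transfer-perigee v_p = √[μ(2/r₁ − 1/a_t)] = 9459 m/s.
Δv₁ = v_p − v_c1 = 1899 m/s.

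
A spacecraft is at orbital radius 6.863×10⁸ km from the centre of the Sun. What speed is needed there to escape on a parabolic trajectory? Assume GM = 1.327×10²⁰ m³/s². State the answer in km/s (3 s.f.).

r = 6.863×10⁸ km = 6.863×10¹¹ m.
Escape speed v_esc = √(2μ/r) = √(2 × 1.327×10²⁰ / 6.863×10¹¹) = √(3.867×10⁸) = 19660 m/s.
= 19.66 km/s.

v_esc ≈ 19.7 km/s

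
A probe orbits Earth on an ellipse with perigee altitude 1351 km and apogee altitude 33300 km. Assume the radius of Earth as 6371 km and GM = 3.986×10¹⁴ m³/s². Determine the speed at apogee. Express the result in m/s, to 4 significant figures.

v ≈ 1809 m/s

r_p = 6371 + 1351 = 7722.0 km = 7.7220×10⁶ m.
r_a = 6371 + 33300 = 39671 km = 3.9671×10⁷ m.
Semi-major axis a = (r_p + r_a)/2 = 23696 km = 2.370×10⁷ m.
Vis-viva: v² = μ(2/r − 1/a) = 3.986×10¹⁴ × (5.041×10⁻⁸ − 4.220×10⁻⁸) = 3.274×10⁶ m²/s².
v = 1809 m/s.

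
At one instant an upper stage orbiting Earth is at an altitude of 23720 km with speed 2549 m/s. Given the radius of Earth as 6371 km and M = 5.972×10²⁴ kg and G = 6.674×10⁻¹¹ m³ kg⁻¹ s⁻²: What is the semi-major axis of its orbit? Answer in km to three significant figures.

a ≈ 19900 km

μ = GM = 6.674×10⁻¹¹ × 5.972×10²⁴ = 3.986×10¹⁴ m³/s².
r = 6371 + 23720 = 30091 km = 3.009×10⁷ m.
Specific orbital energy ε = v²/2 − μ/r = (2549)²/2 − 3.986×10¹⁴/3.009×10⁷ = -9.997×10⁶ J/kg.
Since ε = −μ/(2a), a = −μ/(2ε) = 1.993×10⁷ m = 19935 km.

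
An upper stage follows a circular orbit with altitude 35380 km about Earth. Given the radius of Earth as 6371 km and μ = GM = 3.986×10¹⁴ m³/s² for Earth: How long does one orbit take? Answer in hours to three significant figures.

r = 6371 + 35380 = 41751 km = 4.1751×10⁷ m.
Kepler's third law: T = 2π√(r³/μ) = 2π√((4.175×10⁷)³ / 3.986×10¹⁴).
r³/μ = 1.826×10⁸ s², so T = 2π × 1.351×10⁴ = 8.490×10⁴ s.
Converting: 8.490×10⁴ s ÷ 3600 = 23.58 hours.

T ≈ 23.6 hours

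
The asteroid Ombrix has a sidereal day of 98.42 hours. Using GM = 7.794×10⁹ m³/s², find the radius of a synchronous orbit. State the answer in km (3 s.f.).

r_sync ≈ 2920 km

T = 98.42 hours = 3.543×10⁵ s.
A synchronous orbit has period T, so by Kepler's third law a = (μT²/4π²)^(1/3).
μT²/4π² = 7.794×10⁹ × (3.543×10⁵)² / 39.48 = 2.478×10¹⁹ m³.
a = 2.916×10⁶ m = 2915.6 km.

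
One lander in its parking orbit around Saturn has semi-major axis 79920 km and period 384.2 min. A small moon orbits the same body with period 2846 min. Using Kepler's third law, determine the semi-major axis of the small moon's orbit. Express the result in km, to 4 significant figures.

a₂ ≈ 3.037×10⁵ km

Kepler's third law: a³ ∝ T², so a₂ = a₁ (T₂/T₁)^(2/3).
T₂/T₁ = 7.408, (T₂/T₁)^(2/3) = 3.800.
a₂ = 79920 × 3.800 = 3.037×10⁵ km.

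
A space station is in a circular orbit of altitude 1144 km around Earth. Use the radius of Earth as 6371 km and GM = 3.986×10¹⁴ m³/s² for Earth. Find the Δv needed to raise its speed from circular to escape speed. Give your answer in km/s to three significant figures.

r = 6371 + 1144 = 7515.0 km = 7.5150×10⁶ m.
Circular speed v_c = √(μ/r) = 7283 m/s.
Escape speed v_esc = √(2μ/r) = √2 × v_c = 10300 m/s.
Δv = v_esc − v_c = 3017 m/s = 3.017 km/s.

Δv ≈ 3.02 km/s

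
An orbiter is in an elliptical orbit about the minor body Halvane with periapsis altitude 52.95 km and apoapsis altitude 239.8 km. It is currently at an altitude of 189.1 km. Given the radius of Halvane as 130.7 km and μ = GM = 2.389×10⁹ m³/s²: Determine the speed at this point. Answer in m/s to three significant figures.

r_p = 130.7 + 52.95 = 183.65 km = 1.8365×10⁵ m.
r_a = 130.7 + 239.8 = 370.50 km = 3.7050×10⁵ m.
r = 130.7 + 189.1 = 319.80 km = 3.198×10⁵ m.
Semi-major axis a = (r_p + r_a)/2 = 277.07 km = 2.771×10⁵ m.
Vis-viva: v² = μ(2/r − 1/a) = 2.389×10⁹ × (6.254×10⁻⁶ − 3.609×10⁻⁶) = 6.318×10³ m²/s².
v = 79.49 m/s.

v ≈ 79.5 m/s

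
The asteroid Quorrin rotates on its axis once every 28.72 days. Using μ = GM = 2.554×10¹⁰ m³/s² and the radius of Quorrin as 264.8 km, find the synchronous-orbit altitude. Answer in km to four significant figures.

h_sync ≈ 15590 km

T = 28.72 days = 2.481×10⁶ s.
A synchronous orbit has period T, so by Kepler's third law a = (μT²/4π²)^(1/3).
μT²/4π² = 2.554×10¹⁰ × (2.481×10⁶)² / 39.48 = 3.983×10²¹ m³.
a = 1.585×10⁷ m = 15852 km.
Altitude h = a − R = 15852 − 264.8 = 15587 km.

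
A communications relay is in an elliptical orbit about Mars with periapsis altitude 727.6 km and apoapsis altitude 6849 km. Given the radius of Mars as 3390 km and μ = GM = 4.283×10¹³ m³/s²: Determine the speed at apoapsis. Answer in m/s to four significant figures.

r_p = 3390 + 727.6 = 4117.6 km = 4.1176×10⁶ m.
r_a = 3390 + 6849 = 10239 km = 1.0239×10⁷ m.
Semi-major axis a = (r_p + r_a)/2 = 7178.3 km = 7.178×10⁶ m.
Vis-viva: v² = μ(2/r − 1/a) = 4.283×10¹³ × (1.953×10⁻⁷ − 1.393×10⁻⁷) = 2.399×10⁶ m²/s².
v = 1549 m/s.

v ≈ 1549 m/s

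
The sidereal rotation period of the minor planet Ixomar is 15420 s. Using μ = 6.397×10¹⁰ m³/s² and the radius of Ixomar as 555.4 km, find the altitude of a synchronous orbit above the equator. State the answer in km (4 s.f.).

A synchronous orbit has period T, so by Kepler's third law a = (μT²/4π²)^(1/3).
μT²/4π² = 6.397×10¹⁰ × (1.542×10⁴)² / 39.48 = 3.853×10¹⁷ m³.
a = 7.277×10⁵ m = 727.66 km.
Altitude h = a − R = 727.66 − 555.4 = 172.26 km.

h_sync ≈ 172.3 km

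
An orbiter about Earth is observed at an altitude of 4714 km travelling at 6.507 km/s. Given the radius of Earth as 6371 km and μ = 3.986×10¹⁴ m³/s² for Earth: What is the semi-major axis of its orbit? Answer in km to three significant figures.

r = 6371 + 4714 = 11085 km = 1.108×10⁷ m.
Vis-viva rearranged: 1/a = 2/r − v²/μ = 1.804×10⁻⁷ − 1.062×10⁻⁷ = 7.420×10⁻⁸ m⁻¹.
a = 1.348×10⁷ m = 13477 km.

a ≈ 13500 km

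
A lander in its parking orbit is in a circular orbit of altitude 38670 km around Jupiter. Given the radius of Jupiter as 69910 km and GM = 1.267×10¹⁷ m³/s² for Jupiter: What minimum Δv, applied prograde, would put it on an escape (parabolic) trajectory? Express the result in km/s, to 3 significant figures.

Δv ≈ 14.1 km/s

r = 69910 + 38670 = 108580 km = 1.0858×10⁸ m.
Circular speed v_c = √(μ/r) = 34160 m/s.
Escape speed v_esc = √(2μ/r) = √2 × v_c = 48310 m/s.
Δv = v_esc − v_c = 14150 m/s = 14.15 km/s.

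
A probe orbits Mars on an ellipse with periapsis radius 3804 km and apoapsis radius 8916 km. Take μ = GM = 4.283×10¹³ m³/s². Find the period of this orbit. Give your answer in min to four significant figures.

Semi-major axis a = (r_p + r_a)/2 = (3804.0 + 8916.0)/2 = 6360.0 km = 6.360×10⁶ m.
By Kepler's third law T = 2π√(a³/μ) = 2π × 2.451×10³ = 1.540×10⁴ s.
= 256.6 min.

T ≈ 256.6 min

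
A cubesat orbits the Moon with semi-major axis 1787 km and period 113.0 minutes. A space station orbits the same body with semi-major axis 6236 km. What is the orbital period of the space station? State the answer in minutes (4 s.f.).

Kepler's third law: T² ∝ a³, so T₂ = T₁ (a₂/a₁)^(3/2).
a₂/a₁ = 3.490, (a₂/a₁)^(3/2) = 6.519.
T₂ = 113.0 × 6.519 = 736.6 minutes.

T₂ ≈ 736.6 minutes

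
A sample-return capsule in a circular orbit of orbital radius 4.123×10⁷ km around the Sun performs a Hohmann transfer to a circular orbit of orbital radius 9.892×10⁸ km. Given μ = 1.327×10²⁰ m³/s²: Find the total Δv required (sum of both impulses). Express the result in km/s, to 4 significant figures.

r₁ = 4.123×10⁷ km = 4.123×10¹⁰ m.
r₂ = 9.892×10⁸ km = 9.892×10¹¹ m.
Transfer ellipse a_t = (r₁ + r₂)/2 = 5.152×10¹¹ m.
At r₁: circular v_c1 = √(μ/r₁) = 56730 m/s; transfer-perihelion v_p = √[μ(2/r₁ − 1/a_t)] = 78610 m/s.
Δv₁ = v_p − v_c1 = 21880 m/s.
At r₂: circular v_c2 = √(μ/r₂) = 11580 m/s; transfer-aphelion v_a = √[μ(2/r₂ − 1/a_t)] = 3276 m/s.
Δv₂ = v_c2 − v_a = 8306 m/s.
Total Δv = Δv₁ + Δv₂ = 30180 m/s = 30.18 km/s.

Δv_total ≈ 30.18 km/s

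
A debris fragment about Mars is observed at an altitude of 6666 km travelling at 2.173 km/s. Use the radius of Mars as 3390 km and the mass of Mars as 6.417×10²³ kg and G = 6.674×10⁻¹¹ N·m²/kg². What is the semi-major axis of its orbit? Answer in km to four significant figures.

a ≈ 11280 km

μ = GM = 6.674×10⁻¹¹ × 6.417×10²³ = 4.283×10¹³ m³/s².
r = 3390 + 6666 = 10056 km = 1.006×10⁷ m.
Vis-viva rearranged: 1/a = 2/r − v²/μ = 1.989×10⁻⁷ − 1.103×10⁻⁷ = 8.863×10⁻⁸ m⁻¹.
a = 1.128×10⁷ m = 11283 km.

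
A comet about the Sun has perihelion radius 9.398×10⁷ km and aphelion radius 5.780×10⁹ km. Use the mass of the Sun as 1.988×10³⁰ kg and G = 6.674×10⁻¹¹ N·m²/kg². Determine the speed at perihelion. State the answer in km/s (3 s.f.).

v ≈ 52.7 km/s

μ = GM = 6.674×10⁻¹¹ × 1.988×10³⁰ = 1.327×10²⁰ m³/s².
Semi-major axis a = (r_p + r_a)/2 = 2.9370×10⁹ km = 2.937×10¹² m.
Vis-viva: v² = μ(2/r − 1/a) = 1.327×10²⁰ × (2.128×10⁻¹¹ − 3.405×10⁻¹³) = 2.778×10⁹ m²/s².
v = 52710 m/s = 52.71 km/s.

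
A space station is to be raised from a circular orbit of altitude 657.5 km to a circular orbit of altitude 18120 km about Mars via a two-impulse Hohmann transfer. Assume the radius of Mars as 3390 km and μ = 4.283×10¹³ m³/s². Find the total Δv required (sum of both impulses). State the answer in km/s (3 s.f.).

r₁ = 3390 + 657.5 = 4047.5 km = 4.0475×10⁶ m.
r₂ = 3390 + 18120 = 21510 km = 2.1510×10⁷ m.
Transfer ellipse a_t = (r₁ + r₂)/2 = 1.278×10⁷ m.
At r₁: circular v_c1 = √(μ/r₁) = 3253 m/s; transfer-periapsis v_p = √[μ(2/r₁ − 1/a_t)] = 4220 m/s.
Δv₁ = v_p − v_c1 = 967.5 m/s.
At r₂: circular v_c2 = √(μ/r₂) = 1411 m/s; transfer-apoapsis v_a = √[μ(2/r₂ − 1/a_t)] = 794.2 m/s.
Δv₂ = v_c2 − v_a = 616.9 m/s.
Total Δv = Δv₁ + Δv₂ = 1584 m/s = 1.584 km/s.

Δv_total ≈ 1.58 km/s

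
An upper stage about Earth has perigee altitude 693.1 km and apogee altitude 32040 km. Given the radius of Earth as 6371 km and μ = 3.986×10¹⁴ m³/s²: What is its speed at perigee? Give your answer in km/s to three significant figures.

r_p = 6371 + 693.1 = 7064.1 km = 7.0641×10⁶ m.
r_a = 6371 + 32040 = 38411 km = 3.8411×10⁷ m.
Semi-major axis a = (r_p + r_a)/2 = 22738 km = 2.274×10⁷ m.
Vis-viva: v² = μ(2/r − 1/a) = 3.986×10¹⁴ × (2.831×10⁻⁷ − 4.398×10⁻⁸) = 9.532×10⁷ m²/s².
v = 9763 m/s = 9.763 km/s.

v ≈ 9.76 km/s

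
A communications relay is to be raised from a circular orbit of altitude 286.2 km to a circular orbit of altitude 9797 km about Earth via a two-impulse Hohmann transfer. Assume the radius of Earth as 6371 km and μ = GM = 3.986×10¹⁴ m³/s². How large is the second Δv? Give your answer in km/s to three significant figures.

r₁ = 6371 + 286.2 = 6657.2 km = 6.6572×10⁶ m.
r₂ = 6371 + 9797 = 16168 km = 1.6168×10⁷ m.
Transfer ellipse a_t = (r₁ + r₂)/2 = 1.141×10⁷ m.
At r₁: circular v_c1 = √(μ/r₁) = 7738 m/s; transfer-perigee v_p = √[μ(2/r₁ − 1/a_t)] = 9210 m/s.
At r₂: circular v_c2 = √(μ/r₂) = 4965 m/s; transfer-apogee v_a = √[μ(2/r₂ − 1/a_t)] = 3792 m/s.
Δv₂ = v_c2 − v_a = 1173 m/s.
= 1.173 km/s.

Δv ≈ 1.17 km/s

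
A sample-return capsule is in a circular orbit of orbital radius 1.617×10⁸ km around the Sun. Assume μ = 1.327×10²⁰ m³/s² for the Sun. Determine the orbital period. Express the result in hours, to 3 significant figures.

T ≈ 9850 hours

r = 1.617×10⁸ km = 1.617×10¹¹ m.
Kepler's third law: T = 2π√(r³/μ) = 2π√((1.617×10¹¹)³ / 1.327×10²⁰).
r³/μ = 3.186×10¹³ s², so T = 2π × 5.645×10⁶ = 3.547×10⁷ s.
Converting: 3.547×10⁷ s ÷ 3600 = 9852 hours.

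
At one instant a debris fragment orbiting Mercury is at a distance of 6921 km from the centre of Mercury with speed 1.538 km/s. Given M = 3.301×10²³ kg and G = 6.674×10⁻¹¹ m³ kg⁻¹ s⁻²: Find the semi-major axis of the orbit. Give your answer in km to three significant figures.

a ≈ 5510 km

μ = GM = 6.674×10⁻¹¹ × 3.301×10²³ = 2.203×10¹³ m³/s².
r = 6.921×10⁶ m.
Specific orbital energy ε = v²/2 − μ/r = (1538)²/2 − 2.203×10¹³/6.921×10⁶ = -2.000×10⁶ J/kg.
Since ε = −μ/(2a), a = −μ/(2ε) = 5.506×10⁶ m = 5506.4 km.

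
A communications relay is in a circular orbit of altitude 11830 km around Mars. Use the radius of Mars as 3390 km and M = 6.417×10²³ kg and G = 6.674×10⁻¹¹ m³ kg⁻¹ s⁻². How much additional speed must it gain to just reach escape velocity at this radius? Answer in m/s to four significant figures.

Δv ≈ 694.8 m/s

μ = GM = 6.674×10⁻¹¹ × 6.417×10²³ = 4.283×10¹³ m³/s².
r = 3390 + 11830 = 15220 km = 1.5220×10⁷ m.
Circular speed v_c = √(μ/r) = 1677 m/s.
Escape speed v_esc = √(2μ/r) = √2 × v_c = 2372 m/s.
Δv = v_esc − v_c = 694.8 m/s.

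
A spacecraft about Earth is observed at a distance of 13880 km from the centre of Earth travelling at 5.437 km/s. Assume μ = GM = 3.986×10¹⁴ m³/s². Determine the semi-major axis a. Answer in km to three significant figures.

r = 1.388×10⁷ m.
Vis-viva rearranged: 1/a = 2/r − v²/μ = 1.441×10⁻⁷ − 7.416×10⁻⁸ = 6.993×10⁻⁸ m⁻¹.
a = 1.430×10⁷ m = 14300 km.

a ≈ 14300 km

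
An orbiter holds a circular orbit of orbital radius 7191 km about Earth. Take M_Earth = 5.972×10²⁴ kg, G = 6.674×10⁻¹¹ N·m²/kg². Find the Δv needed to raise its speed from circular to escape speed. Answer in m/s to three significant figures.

Δv ≈ 3080 m/s

μ = GM = 6.674×10⁻¹¹ × 5.972×10²⁴ = 3.986×10¹⁴ m³/s².
r = 7191 km = 7.191×10⁶ m.
Circular speed v_c = √(μ/r) = 7445 m/s.
Escape speed v_esc = √(2μ/r) = √2 × v_c = 10530 m/s.
Δv = v_esc − v_c = 3084 m/s.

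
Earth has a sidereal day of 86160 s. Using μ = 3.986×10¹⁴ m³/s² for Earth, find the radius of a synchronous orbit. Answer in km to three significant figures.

r_sync ≈ 42200 km

A synchronous orbit has period T, so by Kepler's third law a = (μT²/4π²)^(1/3).
μT²/4π² = 3.986×10¹⁴ × (8.616×10⁴)² / 39.48 = 7.495×10²² m³.
a = 4.216×10⁷ m = 42163 km.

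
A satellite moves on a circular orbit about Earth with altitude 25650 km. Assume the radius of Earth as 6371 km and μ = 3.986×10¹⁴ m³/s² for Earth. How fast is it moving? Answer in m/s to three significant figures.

v ≈ 3530 m/s

r = 6371 + 25650 = 32021 km = 3.2021×10⁷ m.
For a circular orbit v = √(μ/r) = √(3.986×10¹⁴ / 3.202×10⁷) = √(1.245×10⁷) = 3528 m/s.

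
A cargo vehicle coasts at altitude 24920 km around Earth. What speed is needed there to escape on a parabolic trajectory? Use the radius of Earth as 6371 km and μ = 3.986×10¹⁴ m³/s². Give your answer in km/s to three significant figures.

r = 6371 + 24920 = 31291 km = 3.1291×10⁷ m.
Escape speed v_esc = √(2μ/r) = √(2 × 3.986×10¹⁴ / 3.129×10⁷) = √(2.548×10⁷) = 5047 m/s.
= 5.047 km/s.

v_esc ≈ 5.05 km/s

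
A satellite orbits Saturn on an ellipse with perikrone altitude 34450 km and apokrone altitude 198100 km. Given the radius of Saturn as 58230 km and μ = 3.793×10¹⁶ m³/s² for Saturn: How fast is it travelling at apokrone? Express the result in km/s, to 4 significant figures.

r_p = 58230 + 34450 = 92680 km = 9.2680×10⁷ m.
r_a = 58230 + 198100 = 256330 km = 2.5633×10⁸ m.
Semi-major axis a = (r_p + r_a)/2 = 1.7450×10⁵ km = 1.745×10⁸ m.
Vis-viva: v² = μ(2/r − 1/a) = 3.793×10¹⁶ × (7.802×10⁻⁹ − 5.730×10⁻⁹) = 7.859×10⁷ m²/s².
v = 8865 m/s = 8.865 km/s.

v ≈ 8.865 km/s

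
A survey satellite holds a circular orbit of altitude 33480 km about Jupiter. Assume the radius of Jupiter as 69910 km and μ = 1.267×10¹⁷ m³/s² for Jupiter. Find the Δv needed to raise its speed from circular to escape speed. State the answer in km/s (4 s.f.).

r = 69910 + 33480 = 103390 km = 1.0339×10⁸ m.
Circular speed v_c = √(μ/r) = 35010 m/s.
Escape speed v_esc = √(2μ/r) = √2 × v_c = 49510 m/s.
Δv = v_esc − v_c = 14500 m/s = 14.50 km/s.

Δv ≈ 14.50 km/s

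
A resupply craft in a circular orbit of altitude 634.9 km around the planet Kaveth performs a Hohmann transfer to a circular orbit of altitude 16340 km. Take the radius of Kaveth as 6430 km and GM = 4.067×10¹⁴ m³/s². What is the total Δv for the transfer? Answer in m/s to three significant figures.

r₁ = 6430 + 634.9 = 7064.9 km = 7.0649×10⁶ m.
r₂ = 6430 + 16340 = 22770 km = 2.2770×10⁷ m.
Transfer ellipse a_t = (r₁ + r₂)/2 = 1.492×10⁷ m.
At r₁: circular v_c1 = √(μ/r₁) = 7587 m/s; transfer-periapsis v_p = √[μ(2/r₁ − 1/a_t)] = 9374 m/s.
Δv₁ = v_p − v_c1 = 1787 m/s.
At r₂: circular v_c2 = √(μ/r₂) = 4226 m/s; transfer-apoapsis v_a = √[μ(2/r₂ − 1/a_t)] = 2908 m/s.
Δv₂ = v_c2 − v_a = 1318 m/s.
Total Δv = Δv₁ + Δv₂ = 3104 m/s.

Δv_total ≈ 3100 m/s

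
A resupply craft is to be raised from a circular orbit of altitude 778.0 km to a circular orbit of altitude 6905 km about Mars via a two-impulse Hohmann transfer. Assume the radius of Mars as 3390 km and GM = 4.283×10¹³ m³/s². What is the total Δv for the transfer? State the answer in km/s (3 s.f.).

Δv_total ≈ 1.11 km/s

r₁ = 3390 + 778.0 = 4168.0 km = 4.1680×10⁶ m.
r₂ = 3390 + 6905 = 10295 km = 1.0295×10⁷ m.
Transfer ellipse a_t = (r₁ + r₂)/2 = 7.232×10⁶ m.
At r₁: circular v_c1 = √(μ/r₁) = 3206 m/s; transfer-periapsis v_p = √[μ(2/r₁ − 1/a_t)] = 3825 m/s.
Δv₁ = v_p − v_c1 = 619.2 m/s.
At r₂: circular v_c2 = √(μ/r₂) = 2040 m/s; transfer-apoapsis v_a = √[μ(2/r₂ − 1/a_t)] = 1548 m/s.
Δv₂ = v_c2 − v_a = 491.2 m/s.
Total Δv = Δv₁ + Δv₂ = 1110 m/s = 1.110 km/s.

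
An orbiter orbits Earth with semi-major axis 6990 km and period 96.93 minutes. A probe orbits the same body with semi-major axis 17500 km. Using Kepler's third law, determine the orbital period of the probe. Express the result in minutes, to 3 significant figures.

Kepler's third law: T² ∝ a³, so T₂ = T₁ (a₂/a₁)^(3/2).
a₂/a₁ = 2.504, (a₂/a₁)^(3/2) = 3.961.
T₂ = 96.93 × 3.961 = 384.0 minutes.

T₂ ≈ 384 minutes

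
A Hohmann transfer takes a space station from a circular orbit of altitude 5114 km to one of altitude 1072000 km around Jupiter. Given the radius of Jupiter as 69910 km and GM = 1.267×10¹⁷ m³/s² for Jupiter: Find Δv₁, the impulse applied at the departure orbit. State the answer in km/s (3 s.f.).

Δv ≈ 15.2 km/s

r₁ = 69910 + 5114 = 75024 km = 7.5024×10⁷ m.
r₂ = 69910 + 1072000 = 1141900 km = 1.1419×10⁹ m.
Transfer ellipse a_t = (r₁ + r₂)/2 = 6.085×10⁸ m.
At r₁: circular v_c1 = √(μ/r₁) = 41090 m/s; transfer-perijove v_p = √[μ(2/r₁ − 1/a_t)] = 56300 m/s.
Δv₁ = v_p − v_c1 = 15200 m/s.
= 15.20 km/s.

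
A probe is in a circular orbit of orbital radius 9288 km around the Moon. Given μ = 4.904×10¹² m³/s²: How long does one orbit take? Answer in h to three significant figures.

T ≈ 22.3 h

r = 9288 km = 9.288×10⁶ m.
Kepler's third law: T = 2π√(r³/μ) = 2π√((9.288×10⁶)³ / 4.904×10¹²).
r³/μ = 1.634×10⁸ s², so T = 2π × 1.278×10⁴ = 8.031×10⁴ s.
Converting: 8.031×10⁴ s ÷ 3600 = 22.31 h.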